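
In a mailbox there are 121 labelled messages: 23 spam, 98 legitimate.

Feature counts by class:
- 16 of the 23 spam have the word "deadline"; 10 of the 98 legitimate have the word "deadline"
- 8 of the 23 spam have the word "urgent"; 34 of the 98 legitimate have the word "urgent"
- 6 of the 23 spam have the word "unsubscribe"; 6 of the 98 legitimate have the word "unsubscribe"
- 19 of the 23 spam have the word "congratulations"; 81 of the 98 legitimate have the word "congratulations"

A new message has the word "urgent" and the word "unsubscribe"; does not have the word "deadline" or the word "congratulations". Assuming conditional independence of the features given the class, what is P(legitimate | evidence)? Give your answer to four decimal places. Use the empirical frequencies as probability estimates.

spam: (23/121) × (7/23) × (8/23) × (6/23) × (4/23) ≈ 0.000912915
legitimate: (98/121) × (88/98) × (34/98) × (6/98) × (17/98) ≈ 0.00267977
P(legitimate | x) = 0.00267977 / 0.003592685 ≈ 0.7459

0.7459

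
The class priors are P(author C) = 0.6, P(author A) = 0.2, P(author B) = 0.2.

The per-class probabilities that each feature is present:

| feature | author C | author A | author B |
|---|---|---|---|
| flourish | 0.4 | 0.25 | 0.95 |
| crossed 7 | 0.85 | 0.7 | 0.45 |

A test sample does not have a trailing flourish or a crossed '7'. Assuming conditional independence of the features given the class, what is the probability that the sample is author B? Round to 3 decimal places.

author C: 0.6 × (1−0.4) × (1−0.85) = 0.054
author A: 0.2 × (1−0.25) × (1−0.7) = 0.045
author B: 0.2 × (1−0.95) × (1−0.45) = 0.0055
P(author B | x) = 0.0055 / 0.1045 ≈ 0.053

0.053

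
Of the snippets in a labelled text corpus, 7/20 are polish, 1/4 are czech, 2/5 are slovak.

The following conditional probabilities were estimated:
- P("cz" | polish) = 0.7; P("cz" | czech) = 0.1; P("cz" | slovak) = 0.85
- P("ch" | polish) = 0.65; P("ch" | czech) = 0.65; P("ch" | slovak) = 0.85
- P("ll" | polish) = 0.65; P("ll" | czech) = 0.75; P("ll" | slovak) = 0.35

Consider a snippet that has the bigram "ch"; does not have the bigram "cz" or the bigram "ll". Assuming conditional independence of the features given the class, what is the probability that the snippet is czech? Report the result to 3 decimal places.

0.391

polish: 0.35 × (1−0.7) × 0.65 × (1−0.65) = 0.0238875
czech: 0.25 × (1−0.1) × 0.65 × (1−0.75) = 0.0365625
slovak: 0.4 × (1−0.85) × 0.85 × (1−0.35) = 0.03315
P(czech | x) = 0.0365625 / 0.0936 ≈ 0.391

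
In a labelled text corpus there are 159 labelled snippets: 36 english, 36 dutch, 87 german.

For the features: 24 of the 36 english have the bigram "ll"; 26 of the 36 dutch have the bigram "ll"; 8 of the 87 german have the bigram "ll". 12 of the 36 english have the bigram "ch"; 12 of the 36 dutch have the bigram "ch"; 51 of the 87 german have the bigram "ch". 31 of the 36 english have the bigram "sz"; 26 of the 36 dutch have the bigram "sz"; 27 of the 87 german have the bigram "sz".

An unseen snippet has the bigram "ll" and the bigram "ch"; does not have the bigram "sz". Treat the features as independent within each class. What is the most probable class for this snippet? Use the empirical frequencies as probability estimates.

english: (36/159) × (24/36) × (12/36) × (5/36) ≈ 0.00698812
dutch: (36/159) × (26/36) × (12/36) × (10/36) ≈ 0.0151409
german: (87/159) × (8/87) × (51/87) × (60/87) ≈ 0.0203412
Highest score → german.

german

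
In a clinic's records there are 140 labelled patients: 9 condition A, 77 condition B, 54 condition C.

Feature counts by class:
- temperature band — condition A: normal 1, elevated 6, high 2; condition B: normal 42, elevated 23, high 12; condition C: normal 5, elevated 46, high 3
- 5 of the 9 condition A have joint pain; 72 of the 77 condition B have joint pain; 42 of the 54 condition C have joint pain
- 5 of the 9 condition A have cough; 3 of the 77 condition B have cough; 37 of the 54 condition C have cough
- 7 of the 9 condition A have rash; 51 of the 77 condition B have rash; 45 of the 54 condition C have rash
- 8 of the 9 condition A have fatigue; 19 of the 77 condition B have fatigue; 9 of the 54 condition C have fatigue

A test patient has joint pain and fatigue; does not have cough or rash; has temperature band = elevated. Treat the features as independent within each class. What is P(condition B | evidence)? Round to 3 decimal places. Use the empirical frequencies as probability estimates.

0.740

condition A: (9/140) × (6/9) × (5/9) × (4/9) × (2/9) × (8/9) ≈ 0.00209027
condition B: (77/140) × (23/77) × (72/77) × (74/77) × (26/77) × (19/77) ≈ 0.0123007
condition C: (54/140) × (46/54) × (42/54) × (17/54) × (9/54) × (9/54) ≈ 0.0022348
P(condition B | x) = 0.0123007 / 0.01662577 ≈ 0.740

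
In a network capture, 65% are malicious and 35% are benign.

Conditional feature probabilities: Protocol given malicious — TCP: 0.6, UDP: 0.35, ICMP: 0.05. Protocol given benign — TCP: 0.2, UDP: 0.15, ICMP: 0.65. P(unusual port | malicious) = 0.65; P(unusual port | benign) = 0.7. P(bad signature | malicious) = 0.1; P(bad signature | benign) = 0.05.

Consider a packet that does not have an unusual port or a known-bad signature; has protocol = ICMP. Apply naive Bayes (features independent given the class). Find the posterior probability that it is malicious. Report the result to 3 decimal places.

malicious: 0.65 × 0.05 × (1−0.65) × (1−0.1) = 0.0102375
benign: 0.35 × 0.65 × (1−0.7) × (1−0.05) = 0.0648375
P(malicious | x) = 0.0102375 / 0.075075 ≈ 0.136

0.136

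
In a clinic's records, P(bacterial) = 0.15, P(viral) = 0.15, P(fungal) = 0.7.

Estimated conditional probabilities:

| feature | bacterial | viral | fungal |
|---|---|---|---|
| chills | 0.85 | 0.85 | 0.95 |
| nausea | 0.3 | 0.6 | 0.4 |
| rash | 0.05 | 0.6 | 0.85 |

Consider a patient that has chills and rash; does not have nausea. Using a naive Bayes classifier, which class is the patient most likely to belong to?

bacterial: 0.15 × 0.85 × (1−0.3) × 0.05 = 0.0044625
viral: 0.15 × 0.85 × (1−0.6) × 0.6 = 0.0306
fungal: 0.7 × 0.95 × (1−0.4) × 0.85 = 0.33915
Highest score → fungal.

fungal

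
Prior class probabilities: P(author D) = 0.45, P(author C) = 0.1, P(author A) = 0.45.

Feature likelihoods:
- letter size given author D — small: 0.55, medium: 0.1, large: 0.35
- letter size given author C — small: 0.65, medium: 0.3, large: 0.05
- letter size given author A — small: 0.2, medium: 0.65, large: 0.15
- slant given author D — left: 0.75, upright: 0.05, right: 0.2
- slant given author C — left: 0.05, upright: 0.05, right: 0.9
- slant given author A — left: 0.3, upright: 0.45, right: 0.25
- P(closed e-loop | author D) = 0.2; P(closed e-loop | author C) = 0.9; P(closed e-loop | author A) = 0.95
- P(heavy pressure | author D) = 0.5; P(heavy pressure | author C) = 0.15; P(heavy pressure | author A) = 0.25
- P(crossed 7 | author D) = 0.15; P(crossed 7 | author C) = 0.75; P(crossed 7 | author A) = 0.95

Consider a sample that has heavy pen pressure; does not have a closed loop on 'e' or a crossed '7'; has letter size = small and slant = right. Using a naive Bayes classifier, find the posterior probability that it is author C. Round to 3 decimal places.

author D: 0.45 × 0.55 × 0.2 × (1−0.2) × 0.5 × (1−0.15) = 0.01683
author C: 0.1 × 0.65 × 0.9 × (1−0.9) × 0.15 × (1−0.75) = 0.000219375
author A: 0.45 × 0.2 × 0.25 × (1−0.95) × 0.25 × (1−0.95) = 0.0000140625
P(author C | x) = 0.000219375 / 0.0170634375 ≈ 0.013

0.013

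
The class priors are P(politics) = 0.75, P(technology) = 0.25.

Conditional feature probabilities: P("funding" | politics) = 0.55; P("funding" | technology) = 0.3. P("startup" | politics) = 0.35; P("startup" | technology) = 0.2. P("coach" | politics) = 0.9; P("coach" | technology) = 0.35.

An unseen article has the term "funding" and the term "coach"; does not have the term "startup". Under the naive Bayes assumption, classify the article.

politics: 0.75 × 0.55 × (1−0.35) × 0.9 = 0.2413125
technology: 0.25 × 0.3 × (1−0.2) × 0.35 = 0.021
Highest score → politics.

politics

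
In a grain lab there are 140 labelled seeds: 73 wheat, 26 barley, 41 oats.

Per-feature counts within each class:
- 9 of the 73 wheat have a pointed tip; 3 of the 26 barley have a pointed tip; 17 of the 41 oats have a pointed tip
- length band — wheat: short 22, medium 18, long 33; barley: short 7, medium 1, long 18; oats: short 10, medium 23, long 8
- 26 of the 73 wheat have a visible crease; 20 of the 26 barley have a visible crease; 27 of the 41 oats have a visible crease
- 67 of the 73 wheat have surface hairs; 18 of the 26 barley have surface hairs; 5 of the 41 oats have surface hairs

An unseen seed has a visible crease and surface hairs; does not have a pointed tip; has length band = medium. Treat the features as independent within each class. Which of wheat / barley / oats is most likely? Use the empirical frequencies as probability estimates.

wheat

wheat: (73/140) × (64/73) × (18/73) × (26/73) × (67/73) ≈ 0.0368472
barley: (26/140) × (23/26) × (1/26) × (20/26) × (18/26) ≈ 0.00336498
oats: (41/140) × (24/41) × (23/41) × (27/41) × (5/41) ≈ 0.00772313
Highest score → wheat.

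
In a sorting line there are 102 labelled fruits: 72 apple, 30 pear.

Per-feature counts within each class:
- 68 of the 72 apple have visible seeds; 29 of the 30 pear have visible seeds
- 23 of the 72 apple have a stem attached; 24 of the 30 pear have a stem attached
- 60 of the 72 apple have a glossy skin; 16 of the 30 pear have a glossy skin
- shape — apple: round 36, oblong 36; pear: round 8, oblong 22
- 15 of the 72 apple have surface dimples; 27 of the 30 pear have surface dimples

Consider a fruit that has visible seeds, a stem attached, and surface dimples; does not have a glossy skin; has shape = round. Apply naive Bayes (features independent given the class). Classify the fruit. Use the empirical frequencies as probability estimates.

apple: (72/102) × (68/72) × (23/72) × (12/72) × (36/72) × (15/72) ≈ 0.00369727
pear: (30/102) × (29/30) × (24/30) × (14/30) × (8/30) × (27/30) ≈ 0.0254745
Highest score → pear.

pear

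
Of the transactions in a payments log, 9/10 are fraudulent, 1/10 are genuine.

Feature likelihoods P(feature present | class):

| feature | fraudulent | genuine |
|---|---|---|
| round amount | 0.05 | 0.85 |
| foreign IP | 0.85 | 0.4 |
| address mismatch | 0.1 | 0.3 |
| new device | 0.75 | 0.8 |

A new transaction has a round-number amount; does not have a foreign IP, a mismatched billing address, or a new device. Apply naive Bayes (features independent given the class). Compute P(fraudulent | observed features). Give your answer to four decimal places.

0.1754

fraudulent: 0.9 × 0.05 × (1−0.85) × (1−0.1) × (1−0.75) = 0.00151875
genuine: 0.1 × 0.85 × (1−0.4) × (1−0.3) × (1−0.8) = 0.00714
P(fraudulent | x) = 0.00151875 / 0.00865875 ≈ 0.1754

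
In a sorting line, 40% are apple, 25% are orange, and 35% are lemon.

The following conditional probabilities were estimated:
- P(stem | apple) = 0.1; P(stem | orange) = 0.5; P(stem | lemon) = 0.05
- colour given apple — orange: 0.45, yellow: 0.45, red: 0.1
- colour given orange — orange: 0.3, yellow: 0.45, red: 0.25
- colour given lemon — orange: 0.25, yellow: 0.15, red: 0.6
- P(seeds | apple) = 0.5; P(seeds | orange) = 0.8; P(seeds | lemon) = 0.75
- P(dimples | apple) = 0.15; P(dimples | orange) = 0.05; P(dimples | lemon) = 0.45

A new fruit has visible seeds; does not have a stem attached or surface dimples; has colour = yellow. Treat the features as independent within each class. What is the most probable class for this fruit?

apple

apple: 0.4 × (1−0.1) × 0.45 × 0.5 × (1−0.15) = 0.06885
orange: 0.25 × (1−0.5) × 0.45 × 0.8 × (1−0.05) = 0.04275
lemon: 0.35 × (1−0.05) × 0.15 × 0.75 × (1−0.45) = 0.0205734375
Highest score → apple.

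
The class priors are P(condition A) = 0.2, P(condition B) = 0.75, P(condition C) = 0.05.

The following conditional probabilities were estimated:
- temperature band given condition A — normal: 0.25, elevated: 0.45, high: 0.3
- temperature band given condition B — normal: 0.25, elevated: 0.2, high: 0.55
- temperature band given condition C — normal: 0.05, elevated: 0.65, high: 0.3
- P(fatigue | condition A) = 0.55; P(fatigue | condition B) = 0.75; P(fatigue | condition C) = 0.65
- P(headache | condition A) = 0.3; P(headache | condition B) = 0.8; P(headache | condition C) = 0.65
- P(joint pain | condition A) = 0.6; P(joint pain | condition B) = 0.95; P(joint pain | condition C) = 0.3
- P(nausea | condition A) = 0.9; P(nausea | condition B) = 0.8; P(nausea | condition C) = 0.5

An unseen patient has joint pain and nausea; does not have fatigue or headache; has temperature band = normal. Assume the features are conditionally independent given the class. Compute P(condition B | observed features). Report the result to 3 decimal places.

condition A: 0.2 × 0.25 × (1−0.55) × (1−0.3) × 0.6 × 0.9 = 0.008505
condition B: 0.75 × 0.25 × (1−0.75) × (1−0.8) × 0.95 × 0.8 = 0.007125
condition C: 0.05 × 0.05 × (1−0.65) × (1−0.65) × 0.3 × 0.5 = 0.0000459375
P(condition B | x) = 0.007125 / 0.0156759375 ≈ 0.455

0.455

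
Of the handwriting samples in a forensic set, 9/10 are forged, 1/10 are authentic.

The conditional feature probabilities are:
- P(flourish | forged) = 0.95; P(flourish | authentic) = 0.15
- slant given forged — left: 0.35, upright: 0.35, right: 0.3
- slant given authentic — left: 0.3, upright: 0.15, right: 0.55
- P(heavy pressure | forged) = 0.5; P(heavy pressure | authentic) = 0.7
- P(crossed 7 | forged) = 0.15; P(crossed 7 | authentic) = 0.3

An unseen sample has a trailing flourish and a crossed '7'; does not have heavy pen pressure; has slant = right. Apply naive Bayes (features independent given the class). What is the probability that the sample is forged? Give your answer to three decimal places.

forged: 0.9 × 0.95 × 0.3 × (1−0.5) × 0.15 = 0.0192375
authentic: 0.1 × 0.15 × 0.55 × (1−0.7) × 0.3 = 0.0007425
P(forged | x) = 0.0192375 / 0.01998 ≈ 0.963

0.963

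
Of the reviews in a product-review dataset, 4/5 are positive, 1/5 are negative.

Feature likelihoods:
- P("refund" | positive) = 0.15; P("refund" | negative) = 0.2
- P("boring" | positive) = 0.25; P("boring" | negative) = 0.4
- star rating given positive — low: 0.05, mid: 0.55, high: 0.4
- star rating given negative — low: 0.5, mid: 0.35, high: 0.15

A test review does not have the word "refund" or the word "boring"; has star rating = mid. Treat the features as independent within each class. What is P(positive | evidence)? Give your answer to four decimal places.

0.8930

positive: 0.8 × (1−0.15) × (1−0.25) × 0.55 = 0.2805
negative: 0.2 × (1−0.2) × (1−0.4) × 0.35 = 0.0336
P(positive | x) = 0.2805 / 0.3141 ≈ 0.8930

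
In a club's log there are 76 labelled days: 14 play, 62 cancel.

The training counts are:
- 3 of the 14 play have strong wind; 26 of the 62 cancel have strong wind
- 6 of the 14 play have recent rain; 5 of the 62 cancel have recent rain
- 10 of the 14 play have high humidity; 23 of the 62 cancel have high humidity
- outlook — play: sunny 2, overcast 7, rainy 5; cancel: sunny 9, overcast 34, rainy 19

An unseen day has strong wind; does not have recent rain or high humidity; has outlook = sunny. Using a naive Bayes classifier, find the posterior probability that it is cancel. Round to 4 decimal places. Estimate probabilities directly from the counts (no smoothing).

play: (14/76) × (3/14) × (8/14) × (4/14) × (2/14) ≈ 0.000920669
cancel: (62/76) × (26/62) × (57/62) × (39/62) × (9/62) ≈ 0.0287188
P(cancel | x) = 0.0287188 / 0.029639469 ≈ 0.9689

0.9689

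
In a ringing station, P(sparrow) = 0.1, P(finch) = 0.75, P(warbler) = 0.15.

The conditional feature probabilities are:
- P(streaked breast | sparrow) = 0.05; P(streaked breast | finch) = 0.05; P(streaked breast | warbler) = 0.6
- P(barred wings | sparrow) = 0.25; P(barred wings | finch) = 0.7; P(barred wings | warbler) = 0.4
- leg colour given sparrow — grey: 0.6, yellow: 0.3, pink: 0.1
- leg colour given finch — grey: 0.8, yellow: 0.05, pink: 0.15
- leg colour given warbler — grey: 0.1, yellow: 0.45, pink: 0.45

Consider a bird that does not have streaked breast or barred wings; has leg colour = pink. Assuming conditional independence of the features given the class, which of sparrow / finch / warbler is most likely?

finch

sparrow: 0.1 × (1−0.05) × (1−0.25) × 0.1 = 0.007125
finch: 0.75 × (1−0.05) × (1−0.7) × 0.15 = 0.0320625
warbler: 0.15 × (1−0.6) × (1−0.4) × 0.45 = 0.0162
Highest score → finch.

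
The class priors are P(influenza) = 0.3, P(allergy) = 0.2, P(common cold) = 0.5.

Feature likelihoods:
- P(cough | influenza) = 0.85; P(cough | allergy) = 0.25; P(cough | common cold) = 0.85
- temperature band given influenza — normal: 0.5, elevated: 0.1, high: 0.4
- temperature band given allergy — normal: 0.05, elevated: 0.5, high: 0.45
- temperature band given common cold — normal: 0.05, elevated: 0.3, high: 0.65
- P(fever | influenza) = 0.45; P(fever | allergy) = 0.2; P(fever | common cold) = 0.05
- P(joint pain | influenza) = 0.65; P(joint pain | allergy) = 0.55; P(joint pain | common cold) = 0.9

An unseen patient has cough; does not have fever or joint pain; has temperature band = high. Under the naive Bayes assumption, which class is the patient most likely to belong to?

common cold

influenza: 0.3 × 0.85 × 0.4 × (1−0.45) × (1−0.65) = 0.019635
allergy: 0.2 × 0.25 × 0.45 × (1−0.2) × (1−0.55) = 0.0081
common cold: 0.5 × 0.85 × 0.65 × (1−0.05) × (1−0.9) = 0.02624375
Highest score → common cold.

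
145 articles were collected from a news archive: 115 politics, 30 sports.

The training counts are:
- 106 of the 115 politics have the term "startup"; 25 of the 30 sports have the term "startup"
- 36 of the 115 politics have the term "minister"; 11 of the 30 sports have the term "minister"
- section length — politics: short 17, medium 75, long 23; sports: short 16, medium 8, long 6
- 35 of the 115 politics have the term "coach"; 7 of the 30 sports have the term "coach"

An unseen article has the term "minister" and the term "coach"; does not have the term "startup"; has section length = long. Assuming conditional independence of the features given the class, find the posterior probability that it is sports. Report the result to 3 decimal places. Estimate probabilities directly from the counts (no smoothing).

0.333

politics: (115/145) × (9/115) × (36/115) × (23/115) × (35/115) ≈ 0.00118271
sports: (30/145) × (5/30) × (11/30) × (6/30) × (7/30) ≈ 0.000590038
P(sports | x) = 0.000590038 / 0.001772748 ≈ 0.333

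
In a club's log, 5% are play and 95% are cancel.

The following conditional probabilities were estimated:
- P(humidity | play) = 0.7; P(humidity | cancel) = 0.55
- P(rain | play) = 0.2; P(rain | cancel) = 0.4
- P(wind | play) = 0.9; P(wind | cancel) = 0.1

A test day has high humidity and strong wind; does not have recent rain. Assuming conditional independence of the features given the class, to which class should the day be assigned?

play: 0.05 × 0.7 × (1−0.2) × 0.9 = 0.0252
cancel: 0.95 × 0.55 × (1−0.4) × 0.1 = 0.03135
Highest score → cancel.

cancel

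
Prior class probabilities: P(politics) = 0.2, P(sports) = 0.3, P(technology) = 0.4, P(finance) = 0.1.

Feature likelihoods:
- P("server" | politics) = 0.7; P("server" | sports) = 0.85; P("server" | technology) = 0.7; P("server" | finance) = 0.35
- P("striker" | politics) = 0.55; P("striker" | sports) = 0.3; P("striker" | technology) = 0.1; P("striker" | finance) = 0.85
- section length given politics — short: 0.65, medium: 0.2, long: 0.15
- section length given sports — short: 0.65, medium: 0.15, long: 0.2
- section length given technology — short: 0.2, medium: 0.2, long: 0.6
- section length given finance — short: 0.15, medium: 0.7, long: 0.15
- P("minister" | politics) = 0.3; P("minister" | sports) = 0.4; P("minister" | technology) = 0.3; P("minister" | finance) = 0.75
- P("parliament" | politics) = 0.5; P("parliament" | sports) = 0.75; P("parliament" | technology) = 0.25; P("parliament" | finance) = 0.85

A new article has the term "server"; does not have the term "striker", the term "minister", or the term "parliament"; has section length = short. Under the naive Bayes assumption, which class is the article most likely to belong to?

technology

politics: 0.2 × 0.7 × (1−0.55) × 0.65 × (1−0.3) × (1−0.5) = 0.0143325
sports: 0.3 × 0.85 × (1−0.3) × 0.65 × (1−0.4) × (1−0.75) = 0.01740375
technology: 0.4 × 0.7 × (1−0.1) × 0.2 × (1−0.3) × (1−0.25) = 0.02646
finance: 0.1 × 0.35 × (1−0.85) × 0.15 × (1−0.75) × (1−0.85) = 0.00002953125
Highest score → technology.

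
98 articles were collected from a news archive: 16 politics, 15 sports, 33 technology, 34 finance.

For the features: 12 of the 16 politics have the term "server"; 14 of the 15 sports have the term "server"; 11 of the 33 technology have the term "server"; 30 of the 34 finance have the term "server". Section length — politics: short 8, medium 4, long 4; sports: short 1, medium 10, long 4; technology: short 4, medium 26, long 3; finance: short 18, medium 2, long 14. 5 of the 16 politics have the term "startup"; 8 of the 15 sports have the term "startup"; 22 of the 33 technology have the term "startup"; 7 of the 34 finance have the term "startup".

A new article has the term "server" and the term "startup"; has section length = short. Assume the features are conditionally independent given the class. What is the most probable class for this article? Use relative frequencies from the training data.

finance

politics: (16/98) × (12/16) × (8/16) × (5/16) ≈ 0.0191327
sports: (15/98) × (14/15) × (1/15) × (8/15) ≈ 0.00507937
technology: (33/98) × (11/33) × (4/33) × (22/33) ≈ 0.00907029
finance: (34/98) × (30/34) × (18/34) × (7/34) ≈ 0.0333663
Highest score → finance.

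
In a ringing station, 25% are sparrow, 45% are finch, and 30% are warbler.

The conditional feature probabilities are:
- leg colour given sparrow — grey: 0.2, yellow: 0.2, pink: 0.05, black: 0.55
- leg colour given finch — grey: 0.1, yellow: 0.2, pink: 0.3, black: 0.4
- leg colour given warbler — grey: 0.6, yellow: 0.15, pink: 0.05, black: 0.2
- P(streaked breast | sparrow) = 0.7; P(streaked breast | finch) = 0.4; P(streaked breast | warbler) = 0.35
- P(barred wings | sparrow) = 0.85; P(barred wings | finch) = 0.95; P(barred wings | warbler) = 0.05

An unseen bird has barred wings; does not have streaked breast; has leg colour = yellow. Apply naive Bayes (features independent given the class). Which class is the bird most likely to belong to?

sparrow: 0.25 × 0.2 × (1−0.7) × 0.85 = 0.01275
finch: 0.45 × 0.2 × (1−0.4) × 0.95 = 0.0513
warbler: 0.3 × 0.15 × (1−0.35) × 0.05 = 0.0014625
Highest score → finch.

finch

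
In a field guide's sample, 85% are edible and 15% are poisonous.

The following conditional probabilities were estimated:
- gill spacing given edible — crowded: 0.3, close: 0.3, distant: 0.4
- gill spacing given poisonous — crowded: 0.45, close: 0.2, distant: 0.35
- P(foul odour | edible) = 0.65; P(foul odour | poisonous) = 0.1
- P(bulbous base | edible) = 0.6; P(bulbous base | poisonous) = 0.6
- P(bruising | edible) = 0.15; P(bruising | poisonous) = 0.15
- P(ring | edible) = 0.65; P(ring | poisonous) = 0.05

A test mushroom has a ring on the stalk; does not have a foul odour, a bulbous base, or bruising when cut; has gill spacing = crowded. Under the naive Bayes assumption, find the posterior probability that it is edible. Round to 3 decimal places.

0.950

edible: 0.85 × 0.3 × (1−0.65) × (1−0.6) × (1−0.15) × 0.65 = 0.01972425
poisonous: 0.15 × 0.45 × (1−0.1) × (1−0.6) × (1−0.15) × 0.05 = 0.00103275
P(edible | x) = 0.01972425 / 0.020757 ≈ 0.950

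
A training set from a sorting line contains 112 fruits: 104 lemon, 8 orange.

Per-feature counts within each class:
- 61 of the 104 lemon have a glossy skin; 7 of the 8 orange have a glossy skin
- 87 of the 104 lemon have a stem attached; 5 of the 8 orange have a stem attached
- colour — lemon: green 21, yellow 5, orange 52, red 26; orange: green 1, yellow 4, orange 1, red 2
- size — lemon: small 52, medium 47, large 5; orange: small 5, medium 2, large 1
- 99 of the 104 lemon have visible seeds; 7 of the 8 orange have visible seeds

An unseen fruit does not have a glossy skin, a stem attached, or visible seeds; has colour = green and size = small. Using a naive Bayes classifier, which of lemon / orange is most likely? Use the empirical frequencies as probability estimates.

lemon: (104/112) × (43/104) × (17/104) × (21/104) × (52/104) × (5/104) ≈ 0.00030462
orange: (8/112) × (1/8) × (3/8) × (1/8) × (5/8) × (1/8) ≈ 0.0000326974
Highest score → lemon.

lemon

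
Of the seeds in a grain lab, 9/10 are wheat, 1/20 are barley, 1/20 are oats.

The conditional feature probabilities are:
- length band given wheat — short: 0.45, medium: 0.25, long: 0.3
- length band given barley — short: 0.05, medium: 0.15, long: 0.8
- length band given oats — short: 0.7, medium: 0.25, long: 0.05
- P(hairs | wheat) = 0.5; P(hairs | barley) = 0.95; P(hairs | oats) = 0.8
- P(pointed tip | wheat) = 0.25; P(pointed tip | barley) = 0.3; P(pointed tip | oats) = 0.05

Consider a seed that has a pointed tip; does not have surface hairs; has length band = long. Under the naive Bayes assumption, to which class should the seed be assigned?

wheat

wheat: 0.9 × 0.3 × (1−0.5) × 0.25 = 0.03375
barley: 0.05 × 0.8 × (1−0.95) × 0.3 = 0.0006
oats: 0.05 × 0.05 × (1−0.8) × 0.05 = 0.000025
Highest score → wheat.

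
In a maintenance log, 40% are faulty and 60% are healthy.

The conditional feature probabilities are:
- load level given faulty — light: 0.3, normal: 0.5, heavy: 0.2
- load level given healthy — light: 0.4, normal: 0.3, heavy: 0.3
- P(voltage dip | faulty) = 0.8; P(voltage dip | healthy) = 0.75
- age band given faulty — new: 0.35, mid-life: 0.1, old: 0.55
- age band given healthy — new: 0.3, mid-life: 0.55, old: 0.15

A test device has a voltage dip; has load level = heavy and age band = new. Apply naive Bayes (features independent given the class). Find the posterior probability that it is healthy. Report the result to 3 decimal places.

0.644

faulty: 0.4 × 0.2 × 0.8 × 0.35 = 0.0224
healthy: 0.6 × 0.3 × 0.75 × 0.3 = 0.0405
P(healthy | x) = 0.0405 / 0.0629 ≈ 0.644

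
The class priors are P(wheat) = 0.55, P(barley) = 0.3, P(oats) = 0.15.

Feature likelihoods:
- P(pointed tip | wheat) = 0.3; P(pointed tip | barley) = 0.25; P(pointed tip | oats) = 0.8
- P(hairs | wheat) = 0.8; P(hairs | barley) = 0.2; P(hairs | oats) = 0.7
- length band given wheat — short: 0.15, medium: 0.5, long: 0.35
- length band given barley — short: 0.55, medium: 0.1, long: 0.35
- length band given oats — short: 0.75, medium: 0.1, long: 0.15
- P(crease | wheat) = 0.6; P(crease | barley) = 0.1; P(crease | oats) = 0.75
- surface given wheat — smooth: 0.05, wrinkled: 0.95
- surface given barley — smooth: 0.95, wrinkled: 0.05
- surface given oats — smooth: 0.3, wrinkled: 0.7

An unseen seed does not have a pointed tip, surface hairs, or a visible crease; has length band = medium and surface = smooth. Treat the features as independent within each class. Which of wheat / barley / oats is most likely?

barley

wheat: 0.55 × (1−0.3) × (1−0.8) × 0.5 × (1−0.6) × 0.05 = 0.00077
barley: 0.3 × (1−0.25) × (1−0.2) × 0.1 × (1−0.1) × 0.95 = 0.01539
oats: 0.15 × (1−0.8) × (1−0.7) × 0.1 × (1−0.75) × 0.3 = 0.0000675
Highest score → barley.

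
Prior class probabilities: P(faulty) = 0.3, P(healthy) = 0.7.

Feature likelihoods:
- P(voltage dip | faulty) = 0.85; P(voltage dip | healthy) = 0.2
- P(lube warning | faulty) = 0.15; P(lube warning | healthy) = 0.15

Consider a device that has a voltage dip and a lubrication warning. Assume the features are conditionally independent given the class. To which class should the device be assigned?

faulty

faulty: 0.3 × 0.85 × 0.15 = 0.03825
healthy: 0.7 × 0.2 × 0.15 = 0.021
Highest score → faulty.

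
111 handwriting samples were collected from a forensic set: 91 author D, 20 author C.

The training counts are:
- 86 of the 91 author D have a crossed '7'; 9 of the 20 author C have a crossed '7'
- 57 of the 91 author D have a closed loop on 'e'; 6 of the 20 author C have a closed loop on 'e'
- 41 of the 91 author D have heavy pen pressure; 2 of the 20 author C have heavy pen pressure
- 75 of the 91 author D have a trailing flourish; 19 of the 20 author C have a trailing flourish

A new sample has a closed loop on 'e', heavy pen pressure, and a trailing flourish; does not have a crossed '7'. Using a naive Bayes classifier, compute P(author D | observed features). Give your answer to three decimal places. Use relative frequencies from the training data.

0.788

author D: (91/111) × (5/91) × (57/91) × (41/91) × (75/91) ≈ 0.0104771
author C: (20/111) × (11/20) × (6/20) × (2/20) × (19/20) ≈ 0.00282432
P(author D | x) = 0.0104771 / 0.01330142 ≈ 0.788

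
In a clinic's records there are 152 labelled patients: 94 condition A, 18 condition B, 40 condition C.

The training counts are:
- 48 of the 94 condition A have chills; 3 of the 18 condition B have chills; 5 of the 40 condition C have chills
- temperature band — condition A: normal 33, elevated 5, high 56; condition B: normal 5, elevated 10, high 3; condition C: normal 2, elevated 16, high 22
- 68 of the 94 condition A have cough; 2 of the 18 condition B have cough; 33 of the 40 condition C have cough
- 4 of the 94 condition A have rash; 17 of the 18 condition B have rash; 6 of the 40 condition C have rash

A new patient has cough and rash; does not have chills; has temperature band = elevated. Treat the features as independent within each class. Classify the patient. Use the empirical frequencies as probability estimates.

condition A: (94/152) × (46/94) × (5/94) × (68/94) × (4/94) ≈ 0.00049553
condition B: (18/152) × (15/18) × (10/18) × (2/18) × (17/18) ≈ 0.00575319
condition C: (40/152) × (35/40) × (16/40) × (33/40) × (6/40) ≈ 0.011398
Highest score → condition C.

condition C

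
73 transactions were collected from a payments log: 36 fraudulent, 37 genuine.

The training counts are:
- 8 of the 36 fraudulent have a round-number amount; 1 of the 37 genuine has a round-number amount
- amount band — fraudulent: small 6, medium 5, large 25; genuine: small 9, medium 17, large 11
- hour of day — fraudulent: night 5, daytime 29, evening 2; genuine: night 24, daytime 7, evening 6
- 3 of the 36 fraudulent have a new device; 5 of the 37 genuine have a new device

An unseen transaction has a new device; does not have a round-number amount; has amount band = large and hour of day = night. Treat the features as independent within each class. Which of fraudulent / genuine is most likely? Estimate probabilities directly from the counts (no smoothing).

genuine

fraudulent: (36/73) × (28/36) × (25/36) × (5/36) × (3/36) ≈ 0.0030829
genuine: (37/73) × (36/37) × (11/37) × (24/37) × (5/37) ≈ 0.0128513
Highest score → genuine.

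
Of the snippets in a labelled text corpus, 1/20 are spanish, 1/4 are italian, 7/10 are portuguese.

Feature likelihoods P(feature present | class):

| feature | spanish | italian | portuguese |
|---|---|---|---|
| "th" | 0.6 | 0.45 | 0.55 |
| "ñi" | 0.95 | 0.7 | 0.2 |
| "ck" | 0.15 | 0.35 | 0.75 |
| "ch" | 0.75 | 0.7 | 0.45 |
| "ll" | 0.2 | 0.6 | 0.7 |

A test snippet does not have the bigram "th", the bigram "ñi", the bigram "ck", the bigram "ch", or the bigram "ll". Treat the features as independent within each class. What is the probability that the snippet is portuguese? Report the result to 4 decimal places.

spanish: 0.05 × (1−0.6) × (1−0.95) × (1−0.15) × (1−0.75) × (1−0.2) = 0.00017
italian: 0.25 × (1−0.45) × (1−0.7) × (1−0.35) × (1−0.7) × (1−0.6) = 0.0032175
portuguese: 0.7 × (1−0.55) × (1−0.2) × (1−0.75) × (1−0.45) × (1−0.7) = 0.010395
P(portuguese | x) = 0.010395 / 0.0137825 ≈ 0.7542

0.7542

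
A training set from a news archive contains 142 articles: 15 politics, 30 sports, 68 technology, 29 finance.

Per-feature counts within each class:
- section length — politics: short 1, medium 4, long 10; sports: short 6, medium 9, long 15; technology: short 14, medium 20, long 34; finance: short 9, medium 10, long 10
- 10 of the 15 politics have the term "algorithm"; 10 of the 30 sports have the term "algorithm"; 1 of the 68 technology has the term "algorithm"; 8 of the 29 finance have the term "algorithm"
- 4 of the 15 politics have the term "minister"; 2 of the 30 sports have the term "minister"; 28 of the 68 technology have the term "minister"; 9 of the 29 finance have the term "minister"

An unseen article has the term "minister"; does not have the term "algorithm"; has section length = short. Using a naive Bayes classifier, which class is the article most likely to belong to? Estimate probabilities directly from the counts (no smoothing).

politics: (15/142) × (1/15) × (5/15) × (4/15) ≈ 0.000625978
sports: (30/142) × (6/30) × (20/30) × (2/30) ≈ 0.00187793
technology: (68/142) × (14/68) × (67/68) × (28/68) ≈ 0.0399995
finance: (29/142) × (9/29) × (21/29) × (9/29) ≈ 0.0142436
Highest score → technology.

technology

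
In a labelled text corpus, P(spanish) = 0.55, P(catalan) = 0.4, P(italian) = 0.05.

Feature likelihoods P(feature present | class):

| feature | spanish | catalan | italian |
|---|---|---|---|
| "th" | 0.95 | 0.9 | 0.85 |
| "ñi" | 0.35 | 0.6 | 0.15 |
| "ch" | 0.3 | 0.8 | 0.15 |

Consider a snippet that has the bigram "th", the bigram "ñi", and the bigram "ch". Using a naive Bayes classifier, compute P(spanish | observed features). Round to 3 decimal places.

spanish: 0.55 × 0.95 × 0.35 × 0.3 = 0.0548625
catalan: 0.4 × 0.9 × 0.6 × 0.8 = 0.1728
italian: 0.05 × 0.85 × 0.15 × 0.15 = 0.00095625
P(spanish | x) = 0.0548625 / 0.22861875 ≈ 0.240

0.240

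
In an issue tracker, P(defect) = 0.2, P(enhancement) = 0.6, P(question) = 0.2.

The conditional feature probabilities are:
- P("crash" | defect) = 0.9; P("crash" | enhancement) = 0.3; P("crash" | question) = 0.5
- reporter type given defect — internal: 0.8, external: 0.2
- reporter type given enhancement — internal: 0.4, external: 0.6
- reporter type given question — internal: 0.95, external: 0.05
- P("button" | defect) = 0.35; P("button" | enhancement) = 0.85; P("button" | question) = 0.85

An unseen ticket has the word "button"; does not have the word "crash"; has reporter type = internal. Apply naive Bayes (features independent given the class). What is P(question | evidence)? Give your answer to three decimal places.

defect: 0.2 × (1−0.9) × 0.8 × 0.35 = 0.0056
enhancement: 0.6 × (1−0.3) × 0.4 × 0.85 = 0.1428
question: 0.2 × (1−0.5) × 0.95 × 0.85 = 0.08075
P(question | x) = 0.08075 / 0.22915 ≈ 0.352

0.352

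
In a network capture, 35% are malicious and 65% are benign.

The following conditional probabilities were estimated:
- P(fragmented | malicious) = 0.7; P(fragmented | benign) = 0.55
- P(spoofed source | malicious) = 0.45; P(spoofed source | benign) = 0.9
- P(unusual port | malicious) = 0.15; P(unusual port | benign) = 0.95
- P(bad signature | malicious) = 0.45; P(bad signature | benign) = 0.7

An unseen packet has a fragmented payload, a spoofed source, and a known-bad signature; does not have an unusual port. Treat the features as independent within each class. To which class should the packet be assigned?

malicious

malicious: 0.35 × 0.7 × 0.45 × (1−0.15) × 0.45 = 0.042170625
benign: 0.65 × 0.55 × 0.9 × (1−0.95) × 0.7 = 0.01126125
Highest score → malicious.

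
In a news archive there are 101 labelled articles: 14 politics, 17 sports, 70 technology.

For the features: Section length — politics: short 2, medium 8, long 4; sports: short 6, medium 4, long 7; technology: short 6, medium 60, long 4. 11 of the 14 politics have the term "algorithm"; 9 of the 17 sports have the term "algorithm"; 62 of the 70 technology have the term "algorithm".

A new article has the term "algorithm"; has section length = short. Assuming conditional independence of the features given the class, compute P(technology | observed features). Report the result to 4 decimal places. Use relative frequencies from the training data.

politics: (14/101) × (2/14) × (11/14) ≈ 0.0155587
sports: (17/101) × (6/17) × (9/17) ≈ 0.0314502
technology: (70/101) × (6/70) × (62/70) ≈ 0.0526167
P(technology | x) = 0.0526167 / 0.0996256 ≈ 0.5281

0.5281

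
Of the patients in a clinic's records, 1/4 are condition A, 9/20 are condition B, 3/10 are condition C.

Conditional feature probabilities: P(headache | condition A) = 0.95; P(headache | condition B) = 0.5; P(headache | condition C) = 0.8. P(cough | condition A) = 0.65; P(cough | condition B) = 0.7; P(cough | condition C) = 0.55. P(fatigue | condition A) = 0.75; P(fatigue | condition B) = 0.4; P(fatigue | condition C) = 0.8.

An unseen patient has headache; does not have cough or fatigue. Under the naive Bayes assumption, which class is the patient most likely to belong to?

condition B

condition A: 0.25 × 0.95 × (1−0.65) × (1−0.75) = 0.02078125
condition B: 0.45 × 0.5 × (1−0.7) × (1−0.4) = 0.0405
condition C: 0.3 × 0.8 × (1−0.55) × (1−0.8) = 0.0216
Highest score → condition B.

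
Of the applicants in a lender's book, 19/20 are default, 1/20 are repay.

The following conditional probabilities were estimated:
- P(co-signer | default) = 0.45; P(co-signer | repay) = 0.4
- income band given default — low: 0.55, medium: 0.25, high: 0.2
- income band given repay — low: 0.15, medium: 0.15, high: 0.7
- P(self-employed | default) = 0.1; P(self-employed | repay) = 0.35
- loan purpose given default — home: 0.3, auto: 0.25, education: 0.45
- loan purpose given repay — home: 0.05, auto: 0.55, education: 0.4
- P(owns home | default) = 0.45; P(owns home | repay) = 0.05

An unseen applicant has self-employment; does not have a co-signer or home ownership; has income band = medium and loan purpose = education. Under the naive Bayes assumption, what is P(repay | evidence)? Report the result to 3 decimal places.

0.156

default: 0.95 × (1−0.45) × 0.25 × 0.1 × 0.45 × (1−0.45) = 0.00323296875
repay: 0.05 × (1−0.4) × 0.15 × 0.35 × 0.4 × (1−0.05) = 0.0005985
P(repay | x) = 0.0005985 / 0.00383146875 ≈ 0.156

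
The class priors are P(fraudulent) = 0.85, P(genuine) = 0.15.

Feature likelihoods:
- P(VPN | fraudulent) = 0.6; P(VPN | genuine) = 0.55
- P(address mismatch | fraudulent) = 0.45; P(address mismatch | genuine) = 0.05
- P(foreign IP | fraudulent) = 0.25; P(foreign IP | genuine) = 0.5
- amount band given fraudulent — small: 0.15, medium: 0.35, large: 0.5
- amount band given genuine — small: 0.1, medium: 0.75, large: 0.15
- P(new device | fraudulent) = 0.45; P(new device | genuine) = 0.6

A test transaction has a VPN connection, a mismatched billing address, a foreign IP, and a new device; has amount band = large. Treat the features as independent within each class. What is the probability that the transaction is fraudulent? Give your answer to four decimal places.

0.9858

fraudulent: 0.85 × 0.6 × 0.45 × 0.25 × 0.5 × 0.45 = 0.012909375
genuine: 0.15 × 0.55 × 0.05 × 0.5 × 0.15 × 0.6 = 0.000185625
P(fraudulent | x) = 0.012909375 / 0.013095 ≈ 0.9858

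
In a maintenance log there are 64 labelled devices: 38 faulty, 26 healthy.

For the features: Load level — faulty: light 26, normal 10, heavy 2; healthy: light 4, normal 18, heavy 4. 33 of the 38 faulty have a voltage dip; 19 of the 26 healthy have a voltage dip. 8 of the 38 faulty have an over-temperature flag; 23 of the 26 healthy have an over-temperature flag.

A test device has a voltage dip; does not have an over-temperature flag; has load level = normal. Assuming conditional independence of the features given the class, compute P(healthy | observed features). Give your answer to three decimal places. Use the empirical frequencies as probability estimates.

0.181

faulty: (38/64) × (10/38) × (33/38) × (30/38) ≈ 0.107124
healthy: (26/64) × (18/26) × (19/26) × (3/26) ≈ 0.0237149
P(healthy | x) = 0.0237149 / 0.1308389 ≈ 0.181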